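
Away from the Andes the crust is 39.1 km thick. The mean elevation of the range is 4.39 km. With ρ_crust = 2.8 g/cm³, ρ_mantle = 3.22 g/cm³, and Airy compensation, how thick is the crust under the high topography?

Root depth r = h ρ_c / (ρ_m − ρ_c) = 4.39 km × 2.8 / 0.42 = 29.27 km.
Total thickness = T + h + r = 39.1 km + 4.39 km + 29.27 km = 72.8 km.

72.8 km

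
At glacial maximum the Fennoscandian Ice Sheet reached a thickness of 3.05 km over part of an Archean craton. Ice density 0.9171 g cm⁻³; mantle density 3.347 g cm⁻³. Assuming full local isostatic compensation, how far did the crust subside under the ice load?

0.836 km

Balancing pressure at the compensation depth: the ice load ρ_ice t is balanced by mantle displaced below, ρ_m s.
s = t ρ_ice / ρ_m = 3.05 km × 0.9171/3.347 = 0.836 km.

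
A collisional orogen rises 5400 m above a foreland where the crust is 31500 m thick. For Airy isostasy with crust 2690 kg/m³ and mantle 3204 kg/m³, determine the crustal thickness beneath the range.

Root depth r = h ρ_c / (ρ_m − ρ_c) = 5400 m × 2690 / 514 = 28260 m.
Total thickness = T + h + r = 31500 m + 5400 m + 28260 m = 65200 m.

65200 m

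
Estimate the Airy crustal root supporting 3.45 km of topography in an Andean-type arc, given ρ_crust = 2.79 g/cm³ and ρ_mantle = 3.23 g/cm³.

Isostatic balance requires: the weight of the topography is balanced by the buoyancy of the root, ρ_c h = (ρ_m − ρ_c) r.
r = h · ρ_c / (ρ_m − ρ_c) = 3.45 km × 2.79 / (3.23 − 2.79) = 21.9 km.

21.9 km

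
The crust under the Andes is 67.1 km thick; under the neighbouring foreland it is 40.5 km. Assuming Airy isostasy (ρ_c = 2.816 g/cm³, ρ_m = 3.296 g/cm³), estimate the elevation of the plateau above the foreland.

3.87 km

Excess crust Δ = 67.1 km − 40.5 km = 26.6 km, split between elevation h and root r with h + r = Δ.
Airy balance ρ_c h = (ρ_m − ρ_c) r gives r = h ρ_c/(ρ_m − ρ_c), so h (1 + ρ_c/(ρ_m − ρ_c)) = Δ, i.e. h = Δ (ρ_m − ρ_c)/ρ_m.
h = 26.6 km × 0.48/3.296 = 3.87 km.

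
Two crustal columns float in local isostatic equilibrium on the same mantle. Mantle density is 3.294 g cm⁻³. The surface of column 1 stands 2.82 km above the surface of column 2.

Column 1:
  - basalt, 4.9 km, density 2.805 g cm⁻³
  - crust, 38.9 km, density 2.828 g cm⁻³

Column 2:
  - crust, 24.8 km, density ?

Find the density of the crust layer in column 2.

2.84 g cm⁻³

Take the compensation level at the base of the deeper column (depth z_c below the surface of column 1) and equate Σ ρ_i t_i down to z_c; mantle fills any gap and the z_c terms cancel.
Column 1: 4.9×2.805 + 38.9×2.828 + (z_c − 43.8)×3.294
Column 2: 2.82×0 + 24.8×ρ + (z_c − 2.82 − 24.8)×3.294
The z_c×3.294 term appears on both sides and cancels. Collect the known terms of each column as K = Σ(ρt)_known − 3.294 × (depth of known layers): K_1 = 123.7537 − 3.294×43.8 = −20.5235; K_2 = 0 − 3.294×(2.82 + 24.8) = −90.98028.
Balance: K_1 = K_2 + 24.8×ρ, so ρ = (K_1 − K_2)/24.8 = 70.4568/24.8 = 2.84 g cm⁻³.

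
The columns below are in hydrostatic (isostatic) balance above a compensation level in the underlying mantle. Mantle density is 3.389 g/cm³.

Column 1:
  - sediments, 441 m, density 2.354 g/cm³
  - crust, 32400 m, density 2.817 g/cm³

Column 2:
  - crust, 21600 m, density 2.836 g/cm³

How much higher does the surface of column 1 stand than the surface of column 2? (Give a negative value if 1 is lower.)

For any compensation level in the mantle, the mantle terms cancel and isostasy reduces to e = (Σt_1 − Σt_2) − (Σ(ρt)_1 − Σ(ρt)_2) / ρ_m.
Σt_1 = 32841 m; Σt_2 = 21600 m; Σ(ρt)_1 = 92308.914; Σ(ρt)_2 = 61257.6 (in m·g/cm³).
e = (32841 − 21600) − (92308.914 − 61257.6) / 3.389 = 2080 m.

2080 m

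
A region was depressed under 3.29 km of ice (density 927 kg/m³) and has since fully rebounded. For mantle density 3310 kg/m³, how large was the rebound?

0.921 km

Removing the load lets mantle flow back in; uplift u satisfies ρ_ice t = ρ_m u.
u = t ρ_ice/ρ_m = 3.29 km × 927/3310 = 0.921 km.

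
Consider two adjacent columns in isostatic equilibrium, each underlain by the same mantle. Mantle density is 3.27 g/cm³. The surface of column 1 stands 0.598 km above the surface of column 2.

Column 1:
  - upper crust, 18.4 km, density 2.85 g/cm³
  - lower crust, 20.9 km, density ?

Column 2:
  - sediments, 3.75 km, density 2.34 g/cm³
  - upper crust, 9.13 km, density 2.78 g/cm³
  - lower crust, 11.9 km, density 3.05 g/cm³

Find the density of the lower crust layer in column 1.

Take the compensation level at the base of the deeper column (depth z_c below the surface of column 1) and equate Σ ρ_i t_i down to z_c; mantle fills any gap and the z_c terms cancel.
Column 1: 18.4×2.85 + 20.9×ρ + (z_c − 39.3)×3.27
Column 2: 0.598×0 + 3.75×2.34 + 9.13×2.78 + 11.9×3.05 + (z_c − 0.598 − 24.78)×3.27
The z_c×3.27 term appears on both sides and cancels. Collect the known terms of each column as K = Σ(ρt)_known − 3.27 × (depth of known layers): K_1 = 52.44 − 3.27×39.3 = −76.071; K_2 = 70.4514 − 3.27×(0.598 + 24.78) = −12.53466.
Balance: K_1 + 20.9×ρ = K_2, so ρ = (K_2 − K_1)/20.9 = 63.5363/20.9 = 3.04 g/cm³.

3.04 g/cm³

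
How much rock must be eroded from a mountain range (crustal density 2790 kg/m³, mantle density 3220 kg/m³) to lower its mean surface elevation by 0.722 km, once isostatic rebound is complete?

5.41 km

Net drop Δ = e − u = e − e ρ_c/ρ_m = e (ρ_m − ρ_c)/ρ_m.
e = Δ ρ_m/(ρ_m − ρ_c) = 0.722 km × 3220/430 = 5.41 km.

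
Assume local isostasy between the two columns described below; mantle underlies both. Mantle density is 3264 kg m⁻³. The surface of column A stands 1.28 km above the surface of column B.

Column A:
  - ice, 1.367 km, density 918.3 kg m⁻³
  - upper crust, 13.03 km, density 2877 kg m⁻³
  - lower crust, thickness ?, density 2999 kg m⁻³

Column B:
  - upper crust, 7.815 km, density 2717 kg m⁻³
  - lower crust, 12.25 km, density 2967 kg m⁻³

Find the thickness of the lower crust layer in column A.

14.5 km

Take the compensation level at the base of the deeper column (depth z_c below the surface of column A) and equate Σ ρ_i t_i down to z_c; mantle fills any gap and the z_c terms cancel.
Column A: 1.367×918.3 + 13.03×2877 + x×2999 + (z_c − 14.397 − x)×3264
Column B: 1.28×0 + 7.815×2717 + 12.25×2967 + (z_c − 1.28 − 20.065)×3264
The z_c×3264 term appears on both sides and cancels. Collect the known terms of each column as K = Σ(ρt)_known − 3264 × (depth of known layers): K_A = 38742.6261 − 3264×14.397 = −8249.1819; K_B = 57579.105 − 3264×(1.28 + 20.065) = −12090.975.
Balance: K_A − x×(3264 − 2999) = K_B, so x = (K_A − K_B)/(3264 − 2999) = 3841.79/265 = 14.5 km.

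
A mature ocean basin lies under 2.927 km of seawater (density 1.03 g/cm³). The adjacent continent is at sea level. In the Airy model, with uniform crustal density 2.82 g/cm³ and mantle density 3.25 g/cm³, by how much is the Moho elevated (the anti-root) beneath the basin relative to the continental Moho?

12.2 km

In Airy isostatic equilibrium: replacing crust with seawater at the top is compensated by replacing crust with mantle at the base: d (ρ_c − ρ_w) = a (ρ_m − ρ_c).
a = d (ρ_c − ρ_w)/(ρ_m − ρ_c) = 2.927 km × 1.79/0.43 = 12.2 km.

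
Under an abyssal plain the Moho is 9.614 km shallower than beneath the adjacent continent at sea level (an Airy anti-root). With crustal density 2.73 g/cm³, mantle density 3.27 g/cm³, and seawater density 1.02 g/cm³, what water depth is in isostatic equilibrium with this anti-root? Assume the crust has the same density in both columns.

Replacing a thickness d of crust by seawater at the top must be balanced by replacing crust with mantle at the base: d (ρ_c − ρ_w) = a (ρ_m − ρ_c).
d = a (ρ_m − ρ_c)/(ρ_c − ρ_w) = 9.614 km × 0.54/1.71 = 3.04 km.

3.04 km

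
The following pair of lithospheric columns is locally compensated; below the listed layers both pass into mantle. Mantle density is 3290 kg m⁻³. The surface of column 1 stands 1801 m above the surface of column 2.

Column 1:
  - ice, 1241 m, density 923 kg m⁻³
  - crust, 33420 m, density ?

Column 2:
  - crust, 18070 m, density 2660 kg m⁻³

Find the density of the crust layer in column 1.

Take the compensation level at the base of the deeper column (depth z_c below the surface of column 1) and equate Σ ρ_i t_i down to z_c; mantle fills any gap and the z_c terms cancel.
Column 1: 1241×923 + 33420×ρ + (z_c − 34661)×3290
Column 2: 1801×0 + 18070×2660 + (z_c − 1801 − 18070)×3290
The z_c×3290 term appears on both sides and cancels. Collect the known terms of each column as K = Σ(ρt)_known − 3290 × (depth of known layers): K_1 = 1145443 − 3290×34661 = −112889247; K_2 = 48066200 − 3290×(1801 + 18070) = −17309390.
Balance: K_1 + 33420×ρ = K_2, so ρ = (K_2 − K_1)/33420 = 95579900/33420 = 2860 kg m⁻³.

2860 kg m⁻³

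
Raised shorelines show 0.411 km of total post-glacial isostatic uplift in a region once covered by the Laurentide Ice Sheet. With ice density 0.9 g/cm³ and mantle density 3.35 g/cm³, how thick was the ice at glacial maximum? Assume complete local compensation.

1.53 km

u = t ρ_ice/ρ_m → t = u ρ_m/ρ_ice = 0.411 km × 3.35/0.9 = 1.53 km.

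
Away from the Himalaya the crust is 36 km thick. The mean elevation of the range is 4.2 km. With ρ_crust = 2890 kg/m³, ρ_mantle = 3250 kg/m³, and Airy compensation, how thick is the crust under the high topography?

73.9 km

Root depth r = h ρ_c / (ρ_m − ρ_c) = 4.2 km × 2890 / 360 = 33.72 km.
Total thickness = T + h + r = 36 km + 4.2 km + 33.72 km = 73.9 km.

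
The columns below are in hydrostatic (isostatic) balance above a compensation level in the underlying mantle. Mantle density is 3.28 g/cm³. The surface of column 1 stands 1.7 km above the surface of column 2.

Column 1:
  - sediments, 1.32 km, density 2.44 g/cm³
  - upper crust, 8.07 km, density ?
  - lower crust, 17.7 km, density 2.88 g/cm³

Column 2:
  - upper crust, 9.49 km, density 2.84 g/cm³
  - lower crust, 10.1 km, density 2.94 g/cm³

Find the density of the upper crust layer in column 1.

Take the compensation level at the base of the deeper column (depth z_c below the surface of column 1) and equate Σ ρ_i t_i down to z_c; mantle fills any gap and the z_c terms cancel.
Column 1: 1.32×2.44 + 8.07×ρ + 17.7×2.88 + (z_c − 27.09)×3.28
Column 2: 1.7×0 + 9.49×2.84 + 10.1×2.94 + (z_c − 1.7 − 19.59)×3.28
The z_c×3.28 term appears on both sides and cancels. Collect the known terms of each column as K = Σ(ρt)_known − 3.28 × (depth of known layers): K_1 = 54.1968 − 3.28×27.09 = −34.6584; K_2 = 56.6456 − 3.28×(1.7 + 19.59) = −13.1856.
Balance: K_1 + 8.07×ρ = K_2, so ρ = (K_2 − K_1)/8.07 = 21.4728/8.07 = 2.66 g/cm³.

2.66 g/cm³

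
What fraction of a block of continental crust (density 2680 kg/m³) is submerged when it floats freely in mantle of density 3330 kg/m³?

0.805

Submerged fraction = ρ_obj/ρ_fluid = 2680/3330 = 0.805.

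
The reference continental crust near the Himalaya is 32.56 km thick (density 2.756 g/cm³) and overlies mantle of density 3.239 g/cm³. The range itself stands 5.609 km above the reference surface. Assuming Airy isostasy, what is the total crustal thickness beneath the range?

70.2 km

Root depth r = h ρ_c / (ρ_m − ρ_c) = 5.609 km × 2.756 / 0.483 = 32 km.
Total thickness = T + h + r = 32.56 km + 5.609 km + 32 km = 70.2 km.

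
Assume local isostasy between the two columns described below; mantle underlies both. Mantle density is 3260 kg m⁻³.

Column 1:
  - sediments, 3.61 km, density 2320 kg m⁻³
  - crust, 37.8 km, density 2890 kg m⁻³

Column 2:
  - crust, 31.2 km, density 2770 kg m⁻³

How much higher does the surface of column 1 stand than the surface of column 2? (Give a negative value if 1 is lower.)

For any compensation level in the mantle, the mantle terms cancel and isostasy reduces to e = (Σt_1 − Σt_2) − (Σ(ρt)_1 − Σ(ρt)_2) / ρ_m.
Σt_1 = 41.41 km; Σt_2 = 31.2 km; Σ(ρt)_1 = 117617.2; Σ(ρt)_2 = 86424 (in km·kg m⁻³).
e = (41.41 − 31.2) − (117617.2 − 86424) / 3260 = 0.642 km.

0.642 km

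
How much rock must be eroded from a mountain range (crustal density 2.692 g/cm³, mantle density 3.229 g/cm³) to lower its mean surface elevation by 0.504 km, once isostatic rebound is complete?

3.03 km

Net drop Δ = e − u = e − e ρ_c/ρ_m = e (ρ_m − ρ_c)/ρ_m.
e = Δ ρ_m/(ρ_m − ρ_c) = 0.504 km × 3.229/0.537 = 3.03 km.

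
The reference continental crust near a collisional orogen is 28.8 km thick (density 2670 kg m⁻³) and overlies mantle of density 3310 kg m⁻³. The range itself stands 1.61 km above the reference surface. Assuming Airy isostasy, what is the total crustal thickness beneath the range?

Root depth r = h ρ_c / (ρ_m − ρ_c) = 1.61 km × 2670 / 640 = 6.717 km.
Total thickness = T + h + r = 28.8 km + 1.61 km + 6.717 km = 37.1 km.

37.1 km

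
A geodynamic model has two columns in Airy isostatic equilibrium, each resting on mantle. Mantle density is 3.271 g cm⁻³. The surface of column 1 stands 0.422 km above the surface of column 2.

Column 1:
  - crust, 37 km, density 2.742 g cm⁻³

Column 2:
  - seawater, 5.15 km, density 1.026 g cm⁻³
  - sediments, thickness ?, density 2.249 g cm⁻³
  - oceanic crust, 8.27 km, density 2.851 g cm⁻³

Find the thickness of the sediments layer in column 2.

Take the compensation level at the base of the deeper column (depth z_c below the surface of column 1) and equate Σ ρ_i t_i down to z_c; mantle fills any gap and the z_c terms cancel.
Column 1: 37×2.742 + (z_c − 37)×3.271
Column 2: 0.422×0 + 5.15×1.026 + x×2.249 + 8.27×2.851 + (z_c − 0.422 − 13.42 − x)×3.271
The z_c×3.271 term appears on both sides and cancels. Collect the known terms of each column as K = Σ(ρt)_known − 3.271 × (depth of known layers): K_1 = 101.454 − 3.271×37 = −19.573; K_2 = 28.86167 − 3.271×(0.422 + 13.42) = −16.415512.
Balance: K_1 = K_2 − x×(3.271 − 2.249), so x = (K_2 − K_1)/(3.271 − 2.249) = 3.15749/1.022 = 3.09 km.

3.09 km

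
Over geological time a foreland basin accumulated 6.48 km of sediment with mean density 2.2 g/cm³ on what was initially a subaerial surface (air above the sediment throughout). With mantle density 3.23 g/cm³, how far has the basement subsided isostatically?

4.41 km

Subaerial load: s = t ρ_sed / ρ_m = 6.48 km × 2.2/3.23 = 4.41 km.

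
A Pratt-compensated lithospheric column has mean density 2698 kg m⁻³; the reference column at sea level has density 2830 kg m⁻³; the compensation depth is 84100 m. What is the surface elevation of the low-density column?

ρ_ref D = ρ (D + h) → h = D (ρ_ref − ρ)/ρ.
h = 84100 m × (2830 − 2698)/2698 = 4110 m.

4110 m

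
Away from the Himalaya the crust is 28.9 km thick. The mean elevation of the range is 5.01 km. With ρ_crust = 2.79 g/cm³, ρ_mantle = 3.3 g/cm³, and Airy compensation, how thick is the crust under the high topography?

Root depth r = h ρ_c / (ρ_m − ρ_c) = 5.01 km × 2.79 / 0.51 = 27.41 km.
Total thickness = T + h + r = 28.9 km + 5.01 km + 27.41 km = 61.3 km.

61.3 km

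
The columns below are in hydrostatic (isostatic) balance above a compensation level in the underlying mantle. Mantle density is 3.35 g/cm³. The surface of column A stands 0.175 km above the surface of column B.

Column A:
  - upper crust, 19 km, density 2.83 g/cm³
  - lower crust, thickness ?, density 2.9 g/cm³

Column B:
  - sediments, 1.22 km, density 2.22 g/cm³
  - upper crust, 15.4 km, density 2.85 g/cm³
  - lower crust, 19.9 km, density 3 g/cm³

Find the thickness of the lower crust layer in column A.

15 km

Take the compensation level at the base of the deeper column (depth z_c below the surface of column A) and equate Σ ρ_i t_i down to z_c; mantle fills any gap and the z_c terms cancel.
Column A: 19×2.83 + x×2.9 + (z_c − 19 − x)×3.35
Column B: 0.175×0 + 1.22×2.22 + 15.4×2.85 + 19.9×3 + (z_c − 0.175 − 36.52)×3.35
The z_c×3.35 term appears on both sides and cancels. Collect the known terms of each column as K = Σ(ρt)_known − 3.35 × (depth of known layers): K_A = 53.77 − 3.35×19 = −9.88; K_B = 106.2984 − 3.35×(0.175 + 36.52) = −16.62985.
Balance: K_A − x×(3.35 − 2.9) = K_B, so x = (K_A − K_B)/(3.35 − 2.9) = 6.74985/0.45 = 15 km.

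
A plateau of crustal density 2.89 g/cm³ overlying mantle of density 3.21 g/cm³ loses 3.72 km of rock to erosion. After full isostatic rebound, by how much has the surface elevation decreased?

0.371 km

Rebound u = e ρ_c/ρ_m = 3.72 km × 2.89/3.21 = 3.349 km.
Net surface drop = e − u = 3.72 km − 3.349 km = e (ρ_m − ρ_c)/ρ_m = 0.371 km.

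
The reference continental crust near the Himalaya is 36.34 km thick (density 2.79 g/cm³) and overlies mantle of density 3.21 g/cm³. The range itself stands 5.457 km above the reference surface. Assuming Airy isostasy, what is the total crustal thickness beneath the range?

78 km

Root depth r = h ρ_c / (ρ_m − ρ_c) = 5.457 km × 2.79 / 0.42 = 36.25 km.
Total thickness = T + h + r = 36.34 km + 5.457 km + 36.25 km = 78 km.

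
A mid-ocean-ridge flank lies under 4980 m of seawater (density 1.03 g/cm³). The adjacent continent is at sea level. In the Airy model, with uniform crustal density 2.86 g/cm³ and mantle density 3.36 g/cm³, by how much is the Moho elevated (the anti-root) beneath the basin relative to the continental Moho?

18200 m

Balancing pressure at the compensation depth: replacing crust with seawater at the top is compensated by replacing crust with mantle at the base: d (ρ_c − ρ_w) = a (ρ_m − ρ_c).
a = d (ρ_c − ρ_w)/(ρ_m − ρ_c) = 4980 m × 1.83/0.5 = 18200 m.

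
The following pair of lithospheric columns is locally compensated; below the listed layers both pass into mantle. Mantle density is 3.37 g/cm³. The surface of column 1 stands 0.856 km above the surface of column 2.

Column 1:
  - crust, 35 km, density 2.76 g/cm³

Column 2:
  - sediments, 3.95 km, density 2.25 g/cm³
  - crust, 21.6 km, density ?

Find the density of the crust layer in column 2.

Take the compensation level at the base of the deeper column (depth z_c below the surface of column 1) and equate Σ ρ_i t_i down to z_c; mantle fills any gap and the z_c terms cancel.
Column 1: 35×2.76 + (z_c − 35)×3.37
Column 2: 0.856×0 + 3.95×2.25 + 21.6×ρ + (z_c − 0.856 − 25.55)×3.37
The z_c×3.37 term appears on both sides and cancels. Collect the known terms of each column as K = Σ(ρt)_known − 3.37 × (depth of known layers): K_1 = 96.6 − 3.37×35 = −21.35; K_2 = 8.8875 − 3.37×(0.856 + 25.55) = −80.10072.
Balance: K_1 = K_2 + 21.6×ρ, so ρ = (K_1 − K_2)/21.6 = 58.7507/21.6 = 2.72 g/cm³.

2.72 g/cm³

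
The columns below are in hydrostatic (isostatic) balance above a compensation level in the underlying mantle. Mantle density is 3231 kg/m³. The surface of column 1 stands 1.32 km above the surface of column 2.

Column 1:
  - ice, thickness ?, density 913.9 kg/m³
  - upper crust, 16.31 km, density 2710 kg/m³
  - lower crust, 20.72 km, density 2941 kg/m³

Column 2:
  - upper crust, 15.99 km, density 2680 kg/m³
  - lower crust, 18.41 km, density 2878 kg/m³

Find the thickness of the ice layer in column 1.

2.19 km

Take the compensation level at the base of the deeper column (depth z_c below the surface of column 1) and equate Σ ρ_i t_i down to z_c; mantle fills any gap and the z_c terms cancel.
Column 1: x×913.9 + 16.31×2710 + 20.72×2941 + (z_c − 37.03 − x)×3231
Column 2: 1.32×0 + 15.99×2680 + 18.41×2878 + (z_c − 1.32 − 34.4)×3231
The z_c×3231 term appears on both sides and cancels. Collect the known terms of each column as K = Σ(ρt)_known − 3231 × (depth of known layers): K_1 = 105137.62 − 3231×37.03 = −14506.31; K_2 = 95837.18 − 3231×(1.32 + 34.4) = −19574.14.
Balance: K_1 − x×(3231 − 913.9) = K_2, so x = (K_1 − K_2)/(3231 − 913.9) = 5067.83/2317.1 = 2.19 km.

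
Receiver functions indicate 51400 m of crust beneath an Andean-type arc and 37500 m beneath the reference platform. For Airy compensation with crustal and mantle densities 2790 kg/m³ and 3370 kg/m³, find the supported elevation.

Excess crust Δ = 51400 m − 37500 m = 13900 m, split between elevation h and root r with h + r = Δ.
Airy balance ρ_c h = (ρ_m − ρ_c) r gives r = h ρ_c/(ρ_m − ρ_c), so h (1 + ρ_c/(ρ_m − ρ_c)) = Δ, i.e. h = Δ (ρ_m − ρ_c)/ρ_m.
h = 13900 m × 580/3370 = 2390 m.

2390 m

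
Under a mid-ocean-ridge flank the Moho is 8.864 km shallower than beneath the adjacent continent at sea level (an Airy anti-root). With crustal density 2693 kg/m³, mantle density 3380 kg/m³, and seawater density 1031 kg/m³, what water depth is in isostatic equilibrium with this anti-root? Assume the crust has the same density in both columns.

Replacing a thickness d of crust by seawater at the top must be balanced by replacing crust with mantle at the base: d (ρ_c − ρ_w) = a (ρ_m − ρ_c).
d = a (ρ_m − ρ_c)/(ρ_c − ρ_w) = 8.864 km × 687/1662 = 3.66 km.

3.66 km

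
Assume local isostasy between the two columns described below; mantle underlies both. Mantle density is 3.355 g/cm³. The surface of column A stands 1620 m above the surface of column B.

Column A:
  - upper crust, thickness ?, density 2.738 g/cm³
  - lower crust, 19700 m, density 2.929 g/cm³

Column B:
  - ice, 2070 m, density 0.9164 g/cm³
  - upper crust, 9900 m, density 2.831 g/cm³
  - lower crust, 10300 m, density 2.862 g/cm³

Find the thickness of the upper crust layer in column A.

20000 m

Take the compensation level at the base of the deeper column (depth z_c below the surface of column A) and equate Σ ρ_i t_i down to z_c; mantle fills any gap and the z_c terms cancel.
Column A: x×2.738 + 19700×2.929 + (z_c − 19700 − x)×3.355
Column B: 1620×0 + 2070×0.9164 + 9900×2.831 + 10300×2.862 + (z_c − 1620 − 22270)×3.355
The z_c×3.355 term appears on both sides and cancels. Collect the known terms of each column as K = Σ(ρt)_known − 3.355 × (depth of known layers): K_A = 57701.3 − 3.355×19700 = −8392.2; K_B = 59402.448 − 3.355×(1620 + 22270) = −20748.502.
Balance: K_A − x×(3.355 − 2.738) = K_B, so x = (K_A − K_B)/(3.355 − 2.738) = 12356.3/0.617 = 20000 m.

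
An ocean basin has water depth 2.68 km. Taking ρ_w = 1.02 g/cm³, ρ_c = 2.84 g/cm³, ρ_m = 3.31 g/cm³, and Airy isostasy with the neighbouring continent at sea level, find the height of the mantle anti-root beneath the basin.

For local isostatic compensation: replacing crust with seawater at the top is compensated by replacing crust with mantle at the base: d (ρ_c − ρ_w) = a (ρ_m − ρ_c).
a = d (ρ_c − ρ_w)/(ρ_m − ρ_c) = 2.68 km × 1.82/0.47 = 10.4 km.

10.4 km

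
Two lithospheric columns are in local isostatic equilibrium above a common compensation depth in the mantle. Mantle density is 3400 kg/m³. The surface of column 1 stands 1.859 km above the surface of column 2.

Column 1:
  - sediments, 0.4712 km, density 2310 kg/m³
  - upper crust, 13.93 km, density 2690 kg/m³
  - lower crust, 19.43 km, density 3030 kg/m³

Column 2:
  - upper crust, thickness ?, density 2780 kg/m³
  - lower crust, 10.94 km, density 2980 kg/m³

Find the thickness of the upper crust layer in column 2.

Take the compensation level at the base of the deeper column (depth z_c below the surface of column 1) and equate Σ ρ_i t_i down to z_c; mantle fills any gap and the z_c terms cancel.
Column 1: 0.4712×2310 + 13.93×2690 + 19.43×3030 + (z_c − 33.8312)×3400
Column 2: 1.859×0 + x×2780 + 10.94×2980 + (z_c − 1.859 − 10.94 − x)×3400
The z_c×3400 term appears on both sides and cancels. Collect the known terms of each column as K = Σ(ρt)_known − 3400 × (depth of known layers): K_1 = 97433.072 − 3400×33.8312 = −17593.008; K_2 = 32601.2 − 3400×(1.859 + 10.94) = −10915.4.
Balance: K_1 = K_2 − x×(3400 − 2780), so x = (K_2 − K_1)/(3400 − 2780) = 6677.61/620 = 10.8 km.

10.8 km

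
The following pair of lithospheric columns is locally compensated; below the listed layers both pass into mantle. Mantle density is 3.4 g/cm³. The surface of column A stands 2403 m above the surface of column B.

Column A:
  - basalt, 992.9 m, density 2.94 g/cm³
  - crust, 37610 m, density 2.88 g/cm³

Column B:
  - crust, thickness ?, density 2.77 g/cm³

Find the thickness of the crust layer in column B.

Take the compensation level at the base of the deeper column (depth z_c below the surface of column A) and equate Σ ρ_i t_i down to z_c; mantle fills any gap and the z_c terms cancel.
Column A: 992.9×2.94 + 37610×2.88 + (z_c − 38602.9)×3.4
Column B: 2403×0 + x×2.77 + (z_c − 2403 − 0 − x)×3.4
The z_c×3.4 term appears on both sides and cancels. Collect the known terms of each column as K = Σ(ρt)_known − 3.4 × (depth of known layers): K_A = 111235.926 − 3.4×38602.9 = −20013.934; K_B = 0 − 3.4×(2403 + 0) = −8170.2.
Balance: K_A = K_B − x×(3.4 − 2.77), so x = (K_B − K_A)/(3.4 − 2.77) = 11843.7/0.63 = 18800 m.

18800 m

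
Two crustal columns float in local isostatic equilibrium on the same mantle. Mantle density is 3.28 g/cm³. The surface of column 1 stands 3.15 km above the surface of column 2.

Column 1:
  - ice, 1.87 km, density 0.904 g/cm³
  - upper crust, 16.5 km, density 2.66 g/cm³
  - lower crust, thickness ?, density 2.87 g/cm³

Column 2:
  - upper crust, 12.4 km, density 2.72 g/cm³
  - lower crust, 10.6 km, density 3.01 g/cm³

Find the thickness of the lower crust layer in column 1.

Take the compensation level at the base of the deeper column (depth z_c below the surface of column 1) and equate Σ ρ_i t_i down to z_c; mantle fills any gap and the z_c terms cancel.
Column 1: 1.87×0.904 + 16.5×2.66 + x×2.87 + (z_c − 18.37 − x)×3.28
Column 2: 3.15×0 + 12.4×2.72 + 10.6×3.01 + (z_c − 3.15 − 23)×3.28
The z_c×3.28 term appears on both sides and cancels. Collect the known terms of each column as K = Σ(ρt)_known − 3.28 × (depth of known layers): K_1 = 45.58048 − 3.28×18.37 = −14.67312; K_2 = 65.634 − 3.28×(3.15 + 23) = −20.138.
Balance: K_1 − x×(3.28 − 2.87) = K_2, so x = (K_1 − K_2)/(3.28 − 2.87) = 5.46488/0.41 = 13.3 km.

13.3 km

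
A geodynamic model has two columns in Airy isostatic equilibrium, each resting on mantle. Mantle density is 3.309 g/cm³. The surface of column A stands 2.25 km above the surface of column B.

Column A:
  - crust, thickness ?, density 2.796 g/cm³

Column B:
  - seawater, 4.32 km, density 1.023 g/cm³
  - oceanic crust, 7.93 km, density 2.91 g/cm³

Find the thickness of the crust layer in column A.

39.9 km

Take the compensation level at the base of the deeper column (depth z_c below the surface of column A) and equate Σ ρ_i t_i down to z_c; mantle fills any gap and the z_c terms cancel.
Column A: x×2.796 + (z_c − 0 − x)×3.309
Column B: 2.25×0 + 4.32×1.023 + 7.93×2.91 + (z_c − 2.25 − 12.25)×3.309
The z_c×3.309 term appears on both sides and cancels. Collect the known terms of each column as K = Σ(ρt)_known − 3.309 × (depth of known layers): K_A = 0 − 3.309×0 = 0; K_B = 27.49566 − 3.309×(2.25 + 12.25) = −20.48484.
Balance: K_A − x×(3.309 − 2.796) = K_B, so x = (K_A − K_B)/(3.309 − 2.796) = 20.4848/0.513 = 39.9 km.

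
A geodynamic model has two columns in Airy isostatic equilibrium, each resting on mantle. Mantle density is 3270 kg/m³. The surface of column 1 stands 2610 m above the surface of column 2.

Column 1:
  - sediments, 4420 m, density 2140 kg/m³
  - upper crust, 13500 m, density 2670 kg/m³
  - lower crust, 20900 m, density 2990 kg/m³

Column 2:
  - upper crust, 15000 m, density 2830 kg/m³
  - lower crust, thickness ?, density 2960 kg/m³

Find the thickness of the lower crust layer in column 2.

Take the compensation level at the base of the deeper column (depth z_c below the surface of column 1) and equate Σ ρ_i t_i down to z_c; mantle fills any gap and the z_c terms cancel.
Column 1: 4420×2140 + 13500×2670 + 20900×2990 + (z_c − 38820)×3270
Column 2: 2610×0 + 15000×2830 + x×2960 + (z_c − 2610 − 15000 − x)×3270
The z_c×3270 term appears on both sides and cancels. Collect the known terms of each column as K = Σ(ρt)_known − 3270 × (depth of known layers): K_1 = 107994800 − 3270×38820 = −18946600; K_2 = 42450000 − 3270×(2610 + 15000) = −15134700.
Balance: K_1 = K_2 − x×(3270 − 2960), so x = (K_2 − K_1)/(3270 − 2960) = 3811900/310 = 12300 m.

12300 m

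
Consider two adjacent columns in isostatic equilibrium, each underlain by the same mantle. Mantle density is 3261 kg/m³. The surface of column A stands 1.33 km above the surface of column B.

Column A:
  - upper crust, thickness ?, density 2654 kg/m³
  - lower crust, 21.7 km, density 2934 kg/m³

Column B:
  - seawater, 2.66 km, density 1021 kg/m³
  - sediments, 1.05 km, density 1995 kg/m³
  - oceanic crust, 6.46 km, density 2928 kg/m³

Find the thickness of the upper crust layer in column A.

11 km

Take the compensation level at the base of the deeper column (depth z_c below the surface of column A) and equate Σ ρ_i t_i down to z_c; mantle fills any gap and the z_c terms cancel.
Column A: x×2654 + 21.7×2934 + (z_c − 21.7 − x)×3261
Column B: 1.33×0 + 2.66×1021 + 1.05×1995 + 6.46×2928 + (z_c − 1.33 − 10.17)×3261
The z_c×3261 term appears on both sides and cancels. Collect the known terms of each column as K = Σ(ρt)_known − 3261 × (depth of known layers): K_A = 63667.8 − 3261×21.7 = −7095.9; K_B = 23725.49 − 3261×(1.33 + 10.17) = −13776.01.
Balance: K_A − x×(3261 − 2654) = K_B, so x = (K_A − K_B)/(3261 − 2654) = 6680.11/607 = 11 km.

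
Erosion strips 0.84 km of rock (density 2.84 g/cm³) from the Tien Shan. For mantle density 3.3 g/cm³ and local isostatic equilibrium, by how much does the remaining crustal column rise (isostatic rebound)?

Unloading: uplift u = e ρ_c/ρ_m = 0.84 km × 2.84/3.3 = 0.723 km.

0.723 km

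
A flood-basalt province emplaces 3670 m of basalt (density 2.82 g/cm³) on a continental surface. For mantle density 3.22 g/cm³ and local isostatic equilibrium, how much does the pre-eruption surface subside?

Subaerial loading: s = t ρ_load / ρ_m.
s = 3670 m × 2.82/3.22 = 3210 m.

3210 m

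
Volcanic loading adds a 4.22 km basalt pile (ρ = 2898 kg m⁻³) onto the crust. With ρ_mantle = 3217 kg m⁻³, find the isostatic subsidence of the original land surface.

Subaerial loading: s = t ρ_load / ρ_m.
s = 4.22 km × 2898/3217 = 3.8 km.

3.8 km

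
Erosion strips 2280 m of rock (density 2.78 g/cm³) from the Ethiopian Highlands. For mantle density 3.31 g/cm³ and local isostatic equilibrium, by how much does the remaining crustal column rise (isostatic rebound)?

1910 m

Unloading: uplift u = e ρ_c/ρ_m = 2280 m × 2.78/3.31 = 1910 m.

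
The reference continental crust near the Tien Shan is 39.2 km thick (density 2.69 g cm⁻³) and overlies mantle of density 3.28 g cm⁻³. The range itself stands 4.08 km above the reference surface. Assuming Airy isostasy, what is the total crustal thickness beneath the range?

61.9 km

Root depth r = h ρ_c / (ρ_m − ρ_c) = 4.08 km × 2.69 / 0.59 = 18.6 km.
Total thickness = T + h + r = 39.2 km + 4.08 km + 18.6 km = 61.9 km.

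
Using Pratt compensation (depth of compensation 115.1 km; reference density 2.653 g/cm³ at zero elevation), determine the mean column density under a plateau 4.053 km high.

Pratt balance: ρ_ref D = ρ (D + h).
ρ = ρ_ref D/(D + h) = 2.653 × 115.1 km/(115.1 km + 4.053 km) = 2.56 g/cm³.

2.56 g/cm³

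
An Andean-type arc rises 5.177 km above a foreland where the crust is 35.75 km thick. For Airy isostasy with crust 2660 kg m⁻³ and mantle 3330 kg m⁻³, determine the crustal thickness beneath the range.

61.5 km

Root depth r = h ρ_c / (ρ_m − ρ_c) = 5.177 km × 2660 / 670 = 20.55 km.
Total thickness = T + h + r = 35.75 km + 5.177 km + 20.55 km = 61.5 km.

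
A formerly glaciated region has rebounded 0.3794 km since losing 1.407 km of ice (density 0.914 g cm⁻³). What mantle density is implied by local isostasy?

3.39 g cm⁻³

ρ_m = ρ_ice t / u = 0.914 × 1.407 km/0.3794 km = 3.39 g cm⁻³.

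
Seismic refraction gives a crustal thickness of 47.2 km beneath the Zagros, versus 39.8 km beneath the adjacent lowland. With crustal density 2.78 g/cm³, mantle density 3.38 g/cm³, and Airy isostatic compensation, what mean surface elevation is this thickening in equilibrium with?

Excess crust Δ = 47.2 km − 39.8 km = 7.4 km, split between elevation h and root r with h + r = Δ.
Airy balance ρ_c h = (ρ_m − ρ_c) r gives r = h ρ_c/(ρ_m − ρ_c), so h (1 + ρ_c/(ρ_m − ρ_c)) = Δ, i.e. h = Δ (ρ_m − ρ_c)/ρ_m.
h = 7.4 km × 0.6/3.38 = 1.31 km.

1.31 km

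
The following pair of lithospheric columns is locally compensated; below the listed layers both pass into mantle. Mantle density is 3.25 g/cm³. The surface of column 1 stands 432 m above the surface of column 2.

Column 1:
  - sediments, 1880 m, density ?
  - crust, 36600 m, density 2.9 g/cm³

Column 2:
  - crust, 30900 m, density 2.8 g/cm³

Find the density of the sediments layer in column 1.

1.92 g/cm³

Take the compensation level at the base of the deeper column (depth z_c below the surface of column 1) and equate Σ ρ_i t_i down to z_c; mantle fills any gap and the z_c terms cancel.
Column 1: 1880×ρ + 36600×2.9 + (z_c − 38480)×3.25
Column 2: 432×0 + 30900×2.8 + (z_c − 432 − 30900)×3.25
The z_c×3.25 term appears on both sides and cancels. Collect the known terms of each column as K = Σ(ρt)_known − 3.25 × (depth of known layers): K_1 = 106140 − 3.25×38480 = −18920; K_2 = 86520 − 3.25×(432 + 30900) = −15309.
Balance: K_1 + 1880×ρ = K_2, so ρ = (K_2 − K_1)/1880 = 3611/1880 = 1.92 g/cm³.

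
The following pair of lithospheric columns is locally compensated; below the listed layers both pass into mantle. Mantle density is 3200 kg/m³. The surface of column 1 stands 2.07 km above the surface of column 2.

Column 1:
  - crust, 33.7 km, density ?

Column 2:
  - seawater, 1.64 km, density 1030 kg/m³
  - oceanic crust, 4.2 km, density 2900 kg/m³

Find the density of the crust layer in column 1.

2860 kg/m³

Take the compensation level at the base of the deeper column (depth z_c below the surface of column 1) and equate Σ ρ_i t_i down to z_c; mantle fills any gap and the z_c terms cancel.
Column 1: 33.7×ρ + (z_c − 33.7)×3200
Column 2: 2.07×0 + 1.64×1030 + 4.2×2900 + (z_c − 2.07 − 5.84)×3200
The z_c×3200 term appears on both sides and cancels. Collect the known terms of each column as K = Σ(ρt)_known − 3200 × (depth of known layers): K_1 = 0 − 3200×33.7 = −107840; K_2 = 13869.2 − 3200×(2.07 + 5.84) = −11442.8.
Balance: K_1 + 33.7×ρ = K_2, so ρ = (K_2 − K_1)/33.7 = 96397.2/33.7 = 2860 kg/m³.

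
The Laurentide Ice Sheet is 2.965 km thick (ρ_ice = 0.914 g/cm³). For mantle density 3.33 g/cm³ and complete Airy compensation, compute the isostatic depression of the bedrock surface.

0.814 km

In Airy isostatic equilibrium: the ice load ρ_ice t is balanced by mantle displaced below, ρ_m s.
s = t ρ_ice / ρ_m = 2.965 km × 0.914/3.33 = 0.814 km.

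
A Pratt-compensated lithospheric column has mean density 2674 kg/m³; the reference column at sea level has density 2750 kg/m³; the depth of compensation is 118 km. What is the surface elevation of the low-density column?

ρ_ref D = ρ (D + h) → h = D (ρ_ref − ρ)/ρ.
h = 118 km × (2750 − 2674)/2674 = 3.35 km.

3.35 km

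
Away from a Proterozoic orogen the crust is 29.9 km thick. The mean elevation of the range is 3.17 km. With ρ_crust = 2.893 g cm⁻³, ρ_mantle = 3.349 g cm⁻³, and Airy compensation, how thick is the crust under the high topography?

Root depth r = h ρ_c / (ρ_m − ρ_c) = 3.17 km × 2.893 / 0.456 = 20.11 km.
Total thickness = T + h + r = 29.9 km + 3.17 km + 20.11 km = 53.2 km.

53.2 km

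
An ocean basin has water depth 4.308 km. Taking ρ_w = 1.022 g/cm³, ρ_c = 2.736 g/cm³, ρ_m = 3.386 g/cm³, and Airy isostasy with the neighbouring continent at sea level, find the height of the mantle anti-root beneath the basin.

In Airy isostatic equilibrium: replacing crust with seawater at the top is compensated by replacing crust with mantle at the base: d (ρ_c − ρ_w) = a (ρ_m − ρ_c).
a = d (ρ_c − ρ_w)/(ρ_m − ρ_c) = 4.308 km × 1.714/0.65 = 11.4 km.

11.4 km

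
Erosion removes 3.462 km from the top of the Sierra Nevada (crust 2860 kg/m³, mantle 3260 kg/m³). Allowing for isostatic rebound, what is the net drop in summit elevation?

0.425 km

Rebound u = e ρ_c/ρ_m = 3.462 km × 2860/3260 = 3.037 km.
Net surface drop = e − u = 3.462 km − 3.037 km = e (ρ_m − ρ_c)/ρ_m = 0.425 km.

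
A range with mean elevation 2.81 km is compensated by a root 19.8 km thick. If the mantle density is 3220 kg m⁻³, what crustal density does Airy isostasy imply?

ρ_c h = (ρ_m − ρ_c) r → ρ_c (h + r) = ρ_m r → ρ_c = ρ_m r / (h + r).
ρ_c = 3220 × 19.8 km / (2.81 km + 19.8 km) = 2820 kg m⁻³.

2820 kg m⁻³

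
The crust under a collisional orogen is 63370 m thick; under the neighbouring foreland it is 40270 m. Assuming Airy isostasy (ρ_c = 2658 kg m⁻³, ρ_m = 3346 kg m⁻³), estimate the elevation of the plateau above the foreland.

Excess crust Δ = 63370 m − 40270 m = 23100 m, split between elevation h and root r with h + r = Δ.
Airy balance ρ_c h = (ρ_m − ρ_c) r gives r = h ρ_c/(ρ_m − ρ_c), so h (1 + ρ_c/(ρ_m − ρ_c)) = Δ, i.e. h = Δ (ρ_m − ρ_c)/ρ_m.
h = 23100 m × 688/3346 = 4750 m.

4750 m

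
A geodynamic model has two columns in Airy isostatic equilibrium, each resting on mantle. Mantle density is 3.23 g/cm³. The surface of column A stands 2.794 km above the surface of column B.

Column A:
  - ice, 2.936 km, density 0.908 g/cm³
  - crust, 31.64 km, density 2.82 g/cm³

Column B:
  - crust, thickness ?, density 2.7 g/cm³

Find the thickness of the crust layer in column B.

20.3 km

Take the compensation level at the base of the deeper column (depth z_c below the surface of column A) and equate Σ ρ_i t_i down to z_c; mantle fills any gap and the z_c terms cancel.
Column A: 2.936×0.908 + 31.64×2.82 + (z_c − 34.576)×3.23
Column B: 2.794×0 + x×2.7 + (z_c − 2.794 − 0 − x)×3.23
The z_c×3.23 term appears on both sides and cancels. Collect the known terms of each column as K = Σ(ρt)_known − 3.23 × (depth of known layers): K_A = 91.890688 − 3.23×34.576 = −19.789792; K_B = 0 − 3.23×(2.794 + 0) = −9.02462.
Balance: K_A = K_B − x×(3.23 − 2.7), so x = (K_B − K_A)/(3.23 − 2.7) = 10.7652/0.53 = 20.3 km.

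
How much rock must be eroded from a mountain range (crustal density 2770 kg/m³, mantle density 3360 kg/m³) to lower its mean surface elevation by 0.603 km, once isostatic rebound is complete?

3.43 km

Net drop Δ = e − u = e − e ρ_c/ρ_m = e (ρ_m − ρ_c)/ρ_m.
e = Δ ρ_m/(ρ_m − ρ_c) = 0.603 km × 3360/590 = 3.43 km.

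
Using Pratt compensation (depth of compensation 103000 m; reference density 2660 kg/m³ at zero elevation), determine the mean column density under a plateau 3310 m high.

Pratt balance: ρ_ref D = ρ (D + h).
ρ = ρ_ref D/(D + h) = 2660 × 103000 m/(103000 m + 3310 m) = 2580 kg/m³.

2580 kg/m³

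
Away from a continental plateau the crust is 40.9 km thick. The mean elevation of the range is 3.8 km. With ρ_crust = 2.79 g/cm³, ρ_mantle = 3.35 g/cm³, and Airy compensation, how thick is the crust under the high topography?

Root depth r = h ρ_c / (ρ_m − ρ_c) = 3.8 km × 2.79 / 0.56 = 18.93 km.
Total thickness = T + h + r = 40.9 km + 3.8 km + 18.93 km = 63.6 km.

63.6 km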